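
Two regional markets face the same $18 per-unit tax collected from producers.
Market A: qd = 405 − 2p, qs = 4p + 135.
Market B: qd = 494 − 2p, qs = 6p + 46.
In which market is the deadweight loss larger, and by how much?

Market B, by $27.

Market A: pre-tax p* = $45, q* = 315; post-tax q = 291; deadweight loss = $216.
Market B: pre-tax p* = $56, q* = 382; post-tax q = 355; deadweight loss = $243.
Difference: $216 vs $243 → market B is larger by $27.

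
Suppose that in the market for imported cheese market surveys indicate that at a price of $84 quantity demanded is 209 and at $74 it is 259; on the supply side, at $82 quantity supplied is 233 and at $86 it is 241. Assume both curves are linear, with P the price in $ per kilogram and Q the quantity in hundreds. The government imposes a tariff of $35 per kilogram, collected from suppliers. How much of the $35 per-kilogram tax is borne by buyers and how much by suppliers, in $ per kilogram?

Buyers bear $10 per kilogram; suppliers bear $25 per kilogram.

Demand slope: (259 − 209)/(74 − 84) = -5, so Qd = 629 − 5P.
Supply slope: (241 − 233)/(86 − 82) = 2, so Qs = 2P + 69.
Before the tax: set 629 − 5P = 2P + 69 → P* = $80, Q* = 229.
With the tax collected from suppliers, supply shifts: Qs = 2(P − 35) + 69.
New equilibrium: buyers pay $90, suppliers receive $55, Q = 179. (Wedge: Pb − Ps = 35.)
Burden on buyers: $10; on suppliers: $25. (They sum to $35.)
The less price-elastic side of the market bears the larger share of a per-unit tax.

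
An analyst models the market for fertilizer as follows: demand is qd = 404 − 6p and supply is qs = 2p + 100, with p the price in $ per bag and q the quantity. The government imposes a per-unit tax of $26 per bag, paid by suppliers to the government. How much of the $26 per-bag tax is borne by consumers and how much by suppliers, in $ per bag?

Before the tax: set 404 − 6p = 2p + 100 → p* = $38, q* = 176.
With the tax collected from suppliers, supply shifts: qs = 2(p − 26) + 100.
Solving gives q = 137 with consumers paying $44.5 and suppliers receiving $18.5 (the $26 wedge).
Burden on consumers: $6.5; on suppliers: $19.5. (They sum to $26.)
The less price-elastic side of the market bears the larger share of a per-unit tax.

Consumers bear $6.5 per bag; suppliers bear $19.5 per bag.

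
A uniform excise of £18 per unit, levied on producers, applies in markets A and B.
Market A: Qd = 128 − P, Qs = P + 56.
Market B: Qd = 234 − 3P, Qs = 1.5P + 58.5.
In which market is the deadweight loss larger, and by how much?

Market B, by £81.

Market A: pre-tax P* = £36, Q* = 92; post-tax Q = 83; deadweight loss = £81.
Market B: pre-tax P* = £39, Q* = 117; post-tax Q = 99; deadweight loss = £162.
Difference: £81 vs £162 → market B is larger by £81.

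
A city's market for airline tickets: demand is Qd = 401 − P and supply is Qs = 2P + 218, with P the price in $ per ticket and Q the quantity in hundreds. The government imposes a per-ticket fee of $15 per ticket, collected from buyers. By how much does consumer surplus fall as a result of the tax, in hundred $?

Consumer surplus falls by $3350 hundred.

Without the tax, 401 − P = 2P + 218 gives 3P = 183, so P* = $61 and Q* = 340.
With the tax collected from buyers, demand (in seller-price terms) shifts: Qd = 401 − (P + 15).
New equilibrium: buyers pay $71, producers receive $56, Q = 330. (Wedge: Pb − Ps = 15.)
ΔCS is the trapezoid between Q = 330 and Q = 340 of height $10: ½ · (340 + 330) · 10 = $3350.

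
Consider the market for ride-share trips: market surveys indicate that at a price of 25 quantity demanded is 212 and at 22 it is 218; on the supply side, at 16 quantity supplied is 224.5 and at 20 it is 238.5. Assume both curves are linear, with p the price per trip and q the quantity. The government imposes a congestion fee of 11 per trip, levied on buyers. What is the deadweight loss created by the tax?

Deadweight loss = 77.

Demand slope: (218 − 212)/(22 − 25) = -2, so qd = 262 − 2p.
Supply slope: (238.5 − 224.5)/(20 − 16) = 3.5, so qs = 3.5p + 168.5.
Before the tax: set 262 − 2p = 3.5p + 168.5 → p* = 17, q* = 228.
With the tax collected from buyers, demand (in seller-price terms) shifts: qd = 262 − 2(p + 11).
Solving gives q = 214 with buyers paying 24 and sellers receiving 13 (the 11 wedge).
Quantity falls by |ΔQ| = |228 − 214| = 14.
DWL = ½ · t · |ΔQ| = ½ · 11 · 14 = 77.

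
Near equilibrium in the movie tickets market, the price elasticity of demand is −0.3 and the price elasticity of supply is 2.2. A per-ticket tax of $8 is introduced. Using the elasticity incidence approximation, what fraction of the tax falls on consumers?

Incidence ratio: consumers' share ≈ εs / (εs + |εd|) = 2.2 / (2.2 + 0.3) = 0.88.
Supply is the more elastic side, so consumers bear the larger share.

Consumers' share ≈ 0.88.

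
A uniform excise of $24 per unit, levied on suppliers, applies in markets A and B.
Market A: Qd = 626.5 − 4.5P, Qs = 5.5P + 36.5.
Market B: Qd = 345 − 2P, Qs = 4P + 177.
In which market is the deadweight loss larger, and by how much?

Market A, by $328.8.

Market A: pre-tax P* = $59, Q* = 361; post-tax Q = 301.6; deadweight loss = $712.8.
Market B: pre-tax P* = $28, Q* = 289; post-tax Q = 257; deadweight loss = $384.
Difference: $712.8 vs $384 → market A is larger by $328.8.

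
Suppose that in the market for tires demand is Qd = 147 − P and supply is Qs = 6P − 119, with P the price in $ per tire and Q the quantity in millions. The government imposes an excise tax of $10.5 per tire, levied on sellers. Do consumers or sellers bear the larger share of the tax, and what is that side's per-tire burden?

Without the tax, 147 − P = 6P − 119 gives 7P = 266, so P* = $38 and Q* = 109.
With the tax collected from sellers, supply shifts: Qs = 6(P − 10.5) − 119.
New equilibrium: consumers pay $47, sellers receive $36.5, Q = 100. (Wedge: Pb − Ps = 10.5.)
Per-tire burden: consumers $9, sellers $1.5.
Consumers take the larger share because demand is less price-elastic here (demand slope 1 vs supply slope 6).
The less price-elastic side of the market bears the larger share of a per-unit tax.

Consumers bear the larger share: $9 per tire.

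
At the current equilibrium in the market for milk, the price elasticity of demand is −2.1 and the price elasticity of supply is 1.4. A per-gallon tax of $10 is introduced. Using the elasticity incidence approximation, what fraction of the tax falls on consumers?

Incidence ratio: consumers' share ≈ εs / (εs + |εd|) = 1.4 / (1.4 + 2.1) = 0.4.
Supply is the less elastic side, so consumers bear the smaller share.

Consumers' share ≈ 0.4.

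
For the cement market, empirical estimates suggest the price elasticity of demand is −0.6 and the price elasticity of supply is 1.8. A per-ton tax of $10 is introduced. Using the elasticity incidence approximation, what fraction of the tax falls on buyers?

Buyers' share ≈ 0.75.

Incidence ratio: buyers' share ≈ εs / (εs + |εd|) = 1.8 / (1.8 + 0.6) = 0.75.
Supply is the more elastic side, so buyers bear the larger share.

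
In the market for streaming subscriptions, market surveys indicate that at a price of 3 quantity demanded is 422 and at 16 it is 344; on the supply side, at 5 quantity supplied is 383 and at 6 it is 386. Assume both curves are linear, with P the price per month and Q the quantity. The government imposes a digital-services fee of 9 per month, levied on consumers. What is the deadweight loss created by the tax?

Demand slope: (344 − 422)/(16 − 3) = -6, so Qd = 440 − 6P.
Supply slope: (386 − 383)/(6 − 5) = 3, so Qs = 3P + 368.
Before the tax: set 440 − 6P = 3P + 368 → P* = 8, Q* = 392.
With the tax collected from consumers, demand (in seller-price terms) shifts: Qd = 440 − 6(P + 9).
Solving gives Q = 374 with consumers paying 11 and producers receiving 2 (the 9 wedge).
Quantity falls by |ΔQ| = |392 − 374| = 18.
DWL = ½ · t · |ΔQ| = ½ · 9 · 18 = 81.

Deadweight loss = 81.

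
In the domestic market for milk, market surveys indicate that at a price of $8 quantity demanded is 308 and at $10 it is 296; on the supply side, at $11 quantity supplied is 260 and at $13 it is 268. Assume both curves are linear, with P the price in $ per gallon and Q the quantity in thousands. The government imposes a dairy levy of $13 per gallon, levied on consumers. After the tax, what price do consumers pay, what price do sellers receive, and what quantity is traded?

Consumers pay $19.2; sellers receive $6.2; quantity = 240.8.

Demand slope: (296 − 308)/(10 − 8) = -6, so Qd = 356 − 6P.
Supply slope: (268 − 260)/(13 − 11) = 4, so Qs = 4P + 216.
Before the tax: set 356 − 6P = 4P + 216 → P* = $14, Q* = 272.
With the tax collected from consumers, demand (in seller-price terms) shifts: Qd = 356 − 6(P + 13).
New equilibrium: consumers pay $19.2, sellers receive $6.2, Q = 240.8. (Wedge: Pb − Ps = 13.)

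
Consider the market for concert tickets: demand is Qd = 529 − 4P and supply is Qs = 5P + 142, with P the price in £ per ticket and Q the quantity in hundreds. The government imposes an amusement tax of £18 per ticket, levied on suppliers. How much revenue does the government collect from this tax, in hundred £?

Tax revenue = £5706 hundred.

Before the tax: set 529 − 4P = 5P + 142 → P* = £43, Q* = 357.
With the tax collected from suppliers, supply shifts: Qs = 5(P − 18) + 142.
New equilibrium: consumers pay £53, suppliers receive £35, Q = 317. (Wedge: Pb − Ps = 18.)
Revenue = t · Q = 18 · 317 = £5706.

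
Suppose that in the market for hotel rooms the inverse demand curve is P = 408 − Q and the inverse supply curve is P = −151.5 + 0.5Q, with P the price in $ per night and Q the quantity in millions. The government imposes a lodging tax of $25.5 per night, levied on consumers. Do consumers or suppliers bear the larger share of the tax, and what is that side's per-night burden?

Consumers bear the larger share: $17 per night.

Inverting to Q(P) form: Qd = 408 − P; Qs = 2P + 303.
Without the tax, 408 − P = 2P + 303 gives 3P = 105, so P* = $35 and Q* = 373.
With the tax collected from consumers, demand (in seller-price terms) shifts: Qd = 408 − (P + 25.5).
Solving gives Q = 356 with consumers paying $52 and suppliers receiving $26.5 (the $25.5 wedge).
Per-night burden: consumers $17, suppliers $8.5.
Consumers take the larger share because demand is less price-elastic here (demand slope 1 vs supply slope 2).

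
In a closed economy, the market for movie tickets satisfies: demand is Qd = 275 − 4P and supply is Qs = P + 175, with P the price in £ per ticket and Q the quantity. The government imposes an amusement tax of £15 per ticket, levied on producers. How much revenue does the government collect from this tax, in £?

Before the tax: set 275 − 4P = P + 175 → P* = £20, Q* = 195.
With the tax collected from producers, supply shifts: Qs = (P − 15) + 175.
New equilibrium: consumers pay £23, producers receive £8, Q = 183. (Wedge: Pb − Ps = 15.)
Revenue = t · Q = 15 · 183 = £2745.

Tax revenue = £2745.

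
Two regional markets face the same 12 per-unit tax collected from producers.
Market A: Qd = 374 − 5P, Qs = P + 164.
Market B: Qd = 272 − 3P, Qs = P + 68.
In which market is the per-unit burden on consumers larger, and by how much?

Market B, by 1.

Market A: pre-tax P* = 35, Q* = 199; post-tax Q = 189; per-unit burden on consumers = 2.
Market B: pre-tax P* = 51, Q* = 119; post-tax Q = 110; per-unit burden on consumers = 3.
Difference: 2 vs 3 → market B is larger by 1.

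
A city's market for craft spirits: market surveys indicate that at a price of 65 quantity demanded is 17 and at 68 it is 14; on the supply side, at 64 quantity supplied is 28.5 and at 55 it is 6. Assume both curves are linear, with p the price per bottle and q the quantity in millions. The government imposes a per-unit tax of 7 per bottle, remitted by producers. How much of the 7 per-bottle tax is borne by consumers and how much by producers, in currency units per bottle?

Consumers bear 5 per bottle; producers bear 2 per bottle.

Demand slope: (14 − 17)/(68 − 65) = -1, so qd = 82 − p.
Supply slope: (6 − 28.5)/(55 − 64) = 2.5, so qs = 2.5p − 131.5.
Without the tax, 82 − p = 2.5p − 131.5 gives 3.5p = 213.5, so p* = 61 and q* = 21.
With the tax collected from producers, supply shifts: qs = 2.5(p − 7) − 131.5.
New equilibrium: consumers pay 66, producers receive 59, q = 16. (Wedge: pb − ps = 7.)
Burden on consumers: 5; on producers: 2. (They sum to 7.)
The less price-elastic side of the market bears the larger share of a per-unit tax.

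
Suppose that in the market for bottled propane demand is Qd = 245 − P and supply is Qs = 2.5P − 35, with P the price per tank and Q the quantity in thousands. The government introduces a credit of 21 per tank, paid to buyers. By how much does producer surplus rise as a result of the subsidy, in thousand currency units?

Producer surplus rises by 1035 thousand.

Without the subsidy, 245 − P = 2.5P − 35 gives 3.5P = 280, so P* = 80 and Q* = 165.
With a per-unit subsidy paid to buyers, each effectively pays P − 21, so demand becomes Qd = 245 − (P − 21).
New equilibrium: buyers pay 65, producers receive 86, Q = 180. (Wedge: Pb − Ps = −21.)
ΔPS is the trapezoid between Q = 180 and Q = 165 of height 6: ½ · (165 + 180) · 6 = 1035.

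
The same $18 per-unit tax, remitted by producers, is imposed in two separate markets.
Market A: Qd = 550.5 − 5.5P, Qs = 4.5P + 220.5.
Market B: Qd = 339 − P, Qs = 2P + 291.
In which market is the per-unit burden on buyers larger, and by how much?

Market A: pre-tax P* = $33, Q* = 369; post-tax Q = 324.45; per-unit burden on buyers = $8.1.
Market B: pre-tax P* = $16, Q* = 323; post-tax Q = 311; per-unit burden on buyers = $12.
Difference: $8.1 vs $12 → market B is larger by $3.9.

Market B, by $3.9.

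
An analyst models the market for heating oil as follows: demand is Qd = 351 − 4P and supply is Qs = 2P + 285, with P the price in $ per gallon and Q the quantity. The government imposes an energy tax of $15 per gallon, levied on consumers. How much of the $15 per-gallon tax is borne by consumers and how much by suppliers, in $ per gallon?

Without the tax, 351 − 4P = 2P + 285 gives 6P = 66, so P* = $11 and Q* = 307.
With the tax collected from consumers, demand (in seller-price terms) shifts: Qd = 351 − 4(P + 15).
New equilibrium: consumers pay $16, suppliers receive $1, Q = 287. (Wedge: Pb − Ps = 15.)
Burden on consumers: $5; on suppliers: $10. (They sum to $15.)

Consumers bear $5 per gallon; suppliers bear $10 per gallon.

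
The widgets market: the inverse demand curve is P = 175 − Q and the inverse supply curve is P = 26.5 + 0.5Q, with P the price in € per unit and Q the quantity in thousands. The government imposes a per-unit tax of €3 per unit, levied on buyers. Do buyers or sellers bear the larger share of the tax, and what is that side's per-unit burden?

Buyers bear the larger share: €2 per unit.

Rewrite in direct form: Qd = 175 − P and Qs = 2P − 53.
Before the tax: set 175 − P = 2P − 53 → P* = €76, Q* = 99.
With the tax collected from buyers, demand (in seller-price terms) shifts: Qd = 175 − (P + 3).
New equilibrium: buyers pay €78, sellers receive €75, Q = 97. (Wedge: Pb − Ps = 3.)
Per-unit burden: buyers €2, sellers €1.
Buyers take the larger share because demand is less price-elastic here (demand slope 1 vs supply slope 2).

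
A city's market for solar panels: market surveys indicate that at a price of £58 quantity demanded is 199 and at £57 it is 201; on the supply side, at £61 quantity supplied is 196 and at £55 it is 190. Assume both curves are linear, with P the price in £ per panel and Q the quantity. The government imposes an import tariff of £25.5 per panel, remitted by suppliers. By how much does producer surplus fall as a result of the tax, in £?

Producer surplus falls by £3170.5.

Demand slope: (201 − 199)/(57 − 58) = -2, so Qd = 315 − 2P.
Supply slope: (190 − 196)/(55 − 61) = 1, so Qs = P + 135.
Before the tax: set 315 − 2P = P + 135 → P* = £60, Q* = 195.
With the tax collected from suppliers, supply shifts: Qs = (P − 25.5) + 135.
New equilibrium: consumers pay £68.5, suppliers receive £43, Q = 178. (Wedge: Pb − Ps = 25.5.)
ΔPS is the trapezoid between Q = 178 and Q = 195 of height £17: ½ · (195 + 178) · 17 = £3170.5.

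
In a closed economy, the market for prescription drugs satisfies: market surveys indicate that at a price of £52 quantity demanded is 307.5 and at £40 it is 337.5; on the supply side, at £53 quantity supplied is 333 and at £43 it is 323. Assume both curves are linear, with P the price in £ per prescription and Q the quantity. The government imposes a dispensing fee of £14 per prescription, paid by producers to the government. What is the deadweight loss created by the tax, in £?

Deadweight loss = £70.

Demand slope: (337.5 − 307.5)/(40 − 52) = -2.5, so Qd = 437.5 − 2.5P.
Supply slope: (323 − 333)/(43 − 53) = 1, so Qs = P + 280.
Before the tax: set 437.5 − 2.5P = P + 280 → P* = £45, Q* = 325.
With the tax collected from producers, supply shifts: Qs = (P − 14) + 280.
Solving gives Q = 315 with consumers paying £49 and producers receiving £35 (the £14 wedge).
Quantity falls by |ΔQ| = |325 − 315| = 10.
DWL = ½ · t · |ΔQ| = ½ · 14 · 10 = £70.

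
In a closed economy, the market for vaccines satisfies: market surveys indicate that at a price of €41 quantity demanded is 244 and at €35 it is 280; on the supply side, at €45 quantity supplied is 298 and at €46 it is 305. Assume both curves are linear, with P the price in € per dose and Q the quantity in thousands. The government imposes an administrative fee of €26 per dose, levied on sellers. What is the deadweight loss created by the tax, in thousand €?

Deadweight loss = €1092 thousand.

Demand slope: (280 − 244)/(35 − 41) = -6, so Qd = 490 − 6P.
Supply slope: (305 − 298)/(46 − 45) = 7, so Qs = 7P − 17.
Before the tax: set 490 − 6P = 7P − 17 → P* = €39, Q* = 256.
With the tax collected from sellers, supply shifts: Qs = 7(P − 26) − 17.
New equilibrium: consumers pay €53, sellers receive €27, Q = 172. (Wedge: Pb − Ps = 26.)
Quantity falls by |ΔQ| = |256 − 172| = 84.
DWL = ½ · t · |ΔQ| = ½ · 26 · 84 = €1092.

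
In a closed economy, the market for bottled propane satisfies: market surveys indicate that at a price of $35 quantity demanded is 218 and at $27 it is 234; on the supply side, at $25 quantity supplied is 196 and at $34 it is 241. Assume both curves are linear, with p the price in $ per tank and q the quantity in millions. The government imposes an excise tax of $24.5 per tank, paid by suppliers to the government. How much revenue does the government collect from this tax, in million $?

Demand slope: (234 − 218)/(27 − 35) = -2, so qd = 288 − 2p.
Supply slope: (241 − 196)/(34 − 25) = 5, so qs = 5p + 71.
Before the tax: set 288 − 2p = 5p + 71 → p* = $31, q* = 226.
With the tax collected from suppliers, supply shifts: qs = 5(p − 24.5) + 71.
New equilibrium: buyers pay $48.5, suppliers receive $24, q = 191. (Wedge: pb − ps = 24.5.)
Revenue = t · Q = 24.5 · 191 = $4679.5.

Tax revenue = $4679.5 million.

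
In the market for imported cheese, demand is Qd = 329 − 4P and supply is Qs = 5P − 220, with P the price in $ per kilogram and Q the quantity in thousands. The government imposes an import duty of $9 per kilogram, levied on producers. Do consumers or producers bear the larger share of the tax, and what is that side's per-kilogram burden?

Without the tax, 329 − 4P = 5P − 220 gives 9P = 549, so P* = $61 and Q* = 85.
With the tax collected from producers, supply shifts: Qs = 5(P − 9) − 220.
New equilibrium: consumers pay $66, producers receive $57, Q = 65. (Wedge: Pb − Ps = 9.)
Per-kilogram burden: consumers $5, producers $4.
Consumers take the larger share because demand is less price-elastic here (demand slope 4 vs supply slope 5).
The less price-elastic side of the market bears the larger share of a per-unit tax.

Consumers bear the larger share: $5 per kilogram.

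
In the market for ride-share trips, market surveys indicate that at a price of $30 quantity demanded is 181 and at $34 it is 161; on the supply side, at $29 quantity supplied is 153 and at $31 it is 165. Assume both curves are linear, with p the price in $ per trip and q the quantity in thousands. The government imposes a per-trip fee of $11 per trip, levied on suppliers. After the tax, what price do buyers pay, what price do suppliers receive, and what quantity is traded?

Buyers pay $38; suppliers receive $27; quantity = 141.

Demand slope: (161 − 181)/(34 − 30) = -5, so qd = 331 − 5p.
Supply slope: (165 − 153)/(31 − 29) = 6, so qs = 6p − 21.
Before the tax: set 331 − 5p = 6p − 21 → p* = $32, q* = 171.
With the tax collected from suppliers, supply shifts: qs = 6(p − 11) − 21.
New equilibrium: buyers pay $38, suppliers receive $27, q = 141. (Wedge: pb − ps = 11.)
The less price-elastic side of the market bears the larger share of a per-unit tax.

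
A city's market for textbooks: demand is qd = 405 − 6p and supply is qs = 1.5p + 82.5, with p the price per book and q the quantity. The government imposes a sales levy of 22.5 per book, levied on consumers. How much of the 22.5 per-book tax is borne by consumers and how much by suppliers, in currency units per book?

Consumers bear 4.5 per book; suppliers bear 18 per book.

Without the tax, 405 − 6p = 1.5p + 82.5 gives 7.5p = 322.5, so p* = 43 and q* = 147.
With the tax collected from consumers, demand (in seller-price terms) shifts: qd = 405 − 6(p + 22.5).
New equilibrium: consumers pay 47.5, suppliers receive 25, q = 120. (Wedge: pb − ps = 22.5.)
Burden on consumers: 4.5; on suppliers: 18. (They sum to 22.5.)
The less price-elastic side of the market bears the larger share of a per-unit tax.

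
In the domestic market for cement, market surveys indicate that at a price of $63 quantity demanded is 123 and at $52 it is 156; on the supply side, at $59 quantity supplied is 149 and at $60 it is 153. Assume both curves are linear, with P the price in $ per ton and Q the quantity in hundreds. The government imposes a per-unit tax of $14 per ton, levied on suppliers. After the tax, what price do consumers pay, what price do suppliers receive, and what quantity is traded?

Demand slope: (156 − 123)/(52 − 63) = -3, so Qd = 312 − 3P.
Supply slope: (153 − 149)/(60 − 59) = 4, so Qs = 4P − 87.
Before the tax: set 312 − 3P = 4P − 87 → P* = $57, Q* = 141.
With the tax collected from suppliers, supply shifts: Qs = 4(P − 14) − 87.
Solving gives Q = 117 with consumers paying $65 and suppliers receiving $51 (the $14 wedge).
The less price-elastic side of the market bears the larger share of a per-unit tax.

Consumers pay $65; suppliers receive $51; quantity = 117.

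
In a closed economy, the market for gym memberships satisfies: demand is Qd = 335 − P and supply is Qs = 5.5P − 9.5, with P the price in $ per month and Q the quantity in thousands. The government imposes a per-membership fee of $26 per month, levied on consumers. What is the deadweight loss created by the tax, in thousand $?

Deadweight loss = $286 thousand.

Before the tax: set 335 − P = 5.5P − 9.5 → P* = $53, Q* = 282.
With the tax collected from consumers, demand (in seller-price terms) shifts: Qd = 335 − (P + 26).
New equilibrium: consumers pay $75, suppliers receive $49, Q = 260. (Wedge: Pb − Ps = 26.)
Quantity falls by |ΔQ| = |282 − 260| = 22.
DWL = ½ · t · |ΔQ| = ½ · 26 · 22 = $286.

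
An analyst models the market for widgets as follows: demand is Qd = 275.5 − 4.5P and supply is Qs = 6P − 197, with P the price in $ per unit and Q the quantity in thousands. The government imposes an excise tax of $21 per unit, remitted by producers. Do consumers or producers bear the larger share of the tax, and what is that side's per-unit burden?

Consumers bear the larger share: $12 per unit.

Without the tax, 275.5 − 4.5P = 6P − 197 gives 10.5P = 472.5, so P* = $45 and Q* = 73.
With the tax collected from producers, supply shifts: Qs = 6(P − 21) − 197.
New equilibrium: consumers pay $57, producers receive $36, Q = 19. (Wedge: Pb − Ps = 21.)
Per-unit burden: consumers $12, producers $9.
Consumers take the larger share because demand is less price-elastic here (demand slope 4.5 vs supply slope 6).
The less price-elastic side of the market bears the larger share of a per-unit tax.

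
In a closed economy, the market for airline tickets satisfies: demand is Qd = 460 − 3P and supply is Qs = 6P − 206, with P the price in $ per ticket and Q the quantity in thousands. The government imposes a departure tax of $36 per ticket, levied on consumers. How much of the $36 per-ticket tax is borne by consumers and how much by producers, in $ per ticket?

Consumers bear $24 per ticket; producers bear $12 per ticket.

Without the tax, 460 − 3P = 6P − 206 gives 9P = 666, so P* = $74 and Q* = 238.
With the tax collected from consumers, demand (in seller-price terms) shifts: Qd = 460 − 3(P + 36).
New equilibrium: consumers pay $98, producers receive $62, Q = 166. (Wedge: Pb − Ps = 36.)
Burden on consumers: $24; on producers: $12. (They sum to $36.)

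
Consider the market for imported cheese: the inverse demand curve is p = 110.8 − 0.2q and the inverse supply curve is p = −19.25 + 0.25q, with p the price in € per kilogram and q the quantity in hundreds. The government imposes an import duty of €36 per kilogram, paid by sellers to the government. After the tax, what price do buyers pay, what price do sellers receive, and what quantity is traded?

Inverting to q(p) form: qd = 554 − 5p; qs = 4p + 77.
Before the tax: set 554 − 5p = 4p + 77 → p* = €53, q* = 289.
With the tax collected from sellers, supply shifts: qs = 4(p − 36) + 77.
New equilibrium: buyers pay €69, sellers receive €33, q = 209. (Wedge: pb − ps = 36.)
The less price-elastic side of the market bears the larger share of a per-unit tax.

Buyers pay €69; sellers receive €33; quantity = 209.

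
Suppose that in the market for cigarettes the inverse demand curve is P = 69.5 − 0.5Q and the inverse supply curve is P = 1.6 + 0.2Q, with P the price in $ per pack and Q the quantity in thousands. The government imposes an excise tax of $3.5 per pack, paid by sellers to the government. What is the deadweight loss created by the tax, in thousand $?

Deadweight loss = $8.75 thousand.

Rewrite in direct form: Qd = 139 − 2P and Qs = 5P − 8.
Before the tax: set 139 − 2P = 5P − 8 → P* = $21, Q* = 97.
With the tax collected from sellers, supply shifts: Qs = 5(P − 3.5) − 8.
New equilibrium: buyers pay $23.5, sellers receive $20, Q = 92. (Wedge: Pb − Ps = 3.5.)
Quantity falls by |ΔQ| = |97 − 92| = 5.
DWL = ½ · t · |ΔQ| = ½ · 3.5 · 5 = $8.75.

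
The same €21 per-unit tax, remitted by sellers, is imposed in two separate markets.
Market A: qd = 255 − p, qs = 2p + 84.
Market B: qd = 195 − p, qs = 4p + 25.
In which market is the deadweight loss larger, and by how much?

Market B, by €29.4.

Market A: pre-tax p* = €57, q* = 198; post-tax q = 184; deadweight loss = €147.
Market B: pre-tax p* = €34, q* = 161; post-tax q = 144.2; deadweight loss = €176.4.
Difference: €147 vs €176.4 → market B is larger by €29.4.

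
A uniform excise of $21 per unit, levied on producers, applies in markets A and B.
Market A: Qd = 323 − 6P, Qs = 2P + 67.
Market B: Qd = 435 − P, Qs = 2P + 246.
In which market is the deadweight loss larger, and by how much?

Market A, by $183.75.

Market A: pre-tax P* = $32, Q* = 131; post-tax Q = 99.5; deadweight loss = $330.75.
Market B: pre-tax P* = $63, Q* = 372; post-tax Q = 358; deadweight loss = $147.
Difference: $330.75 vs $147 → market A is larger by $183.75.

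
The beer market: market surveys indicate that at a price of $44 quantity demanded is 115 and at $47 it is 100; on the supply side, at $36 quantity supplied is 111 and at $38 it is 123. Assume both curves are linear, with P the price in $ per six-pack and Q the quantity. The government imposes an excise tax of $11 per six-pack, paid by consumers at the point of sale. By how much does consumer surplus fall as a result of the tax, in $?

Consumer surplus falls by $720.

Demand slope: (100 − 115)/(47 − 44) = -5, so Qd = 335 − 5P.
Supply slope: (123 − 111)/(38 − 36) = 6, so Qs = 6P − 105.
Without the tax, 335 − 5P = 6P − 105 gives 11P = 440, so P* = $40 and Q* = 135.
With the tax collected from consumers, demand (in seller-price terms) shifts: Qd = 335 − 5(P + 11).
Solving gives Q = 105 with consumers paying $46 and suppliers receiving $35 (the $11 wedge).
ΔCS is the trapezoid between Q = 105 and Q = 135 of height $6: ½ · (135 + 105) · 6 = $720.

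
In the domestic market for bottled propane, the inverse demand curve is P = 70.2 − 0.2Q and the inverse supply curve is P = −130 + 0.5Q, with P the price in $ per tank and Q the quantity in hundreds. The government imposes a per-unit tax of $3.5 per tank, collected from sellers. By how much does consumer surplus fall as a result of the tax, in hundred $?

Consumer surplus falls by $283.5 hundred.

Inverting to Q(P) form: Qd = 351 − 5P; Qs = 2P + 260.
Before the tax: set 351 − 5P = 2P + 260 → P* = $13, Q* = 286.
With the tax collected from sellers, supply shifts: Qs = 2(P − 3.5) + 260.
New equilibrium: buyers pay $14, sellers receive $10.5, Q = 281. (Wedge: Pb − Ps = 3.5.)
ΔCS is the trapezoid between Q = 281 and Q = 286 of height $1: ½ · (286 + 281) · 1 = $283.5.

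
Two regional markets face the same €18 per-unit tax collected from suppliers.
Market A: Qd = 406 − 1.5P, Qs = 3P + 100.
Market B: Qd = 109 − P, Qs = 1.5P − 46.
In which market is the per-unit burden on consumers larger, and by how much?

Market A: pre-tax P* = €68, Q* = 304; post-tax Q = 286; per-unit burden on consumers = €12.
Market B: pre-tax P* = €62, Q* = 47; post-tax Q = 36.2; per-unit burden on consumers = €10.8.
Difference: €12 vs €10.8 → market A is larger by €1.2.

Market A, by €1.2.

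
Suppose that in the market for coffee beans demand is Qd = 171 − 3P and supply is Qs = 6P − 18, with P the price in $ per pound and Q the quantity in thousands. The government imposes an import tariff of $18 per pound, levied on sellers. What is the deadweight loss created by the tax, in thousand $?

Deadweight loss = $324 thousand.

Before the tax: set 171 − 3P = 6P − 18 → P* = $21, Q* = 108.
With the tax collected from sellers, supply shifts: Qs = 6(P − 18) − 18.
Solving gives Q = 72 with consumers paying $33 and sellers receiving $15 (the $18 wedge).
Quantity falls by |ΔQ| = |108 − 72| = 36.
DWL = ½ · t · |ΔQ| = ½ · 18 · 36 = $324.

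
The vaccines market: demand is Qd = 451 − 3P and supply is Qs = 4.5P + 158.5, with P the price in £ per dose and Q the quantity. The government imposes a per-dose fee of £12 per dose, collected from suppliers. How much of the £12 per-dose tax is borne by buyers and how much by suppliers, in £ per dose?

Without the tax, 451 − 3P = 4.5P + 158.5 gives 7.5P = 292.5, so P* = £39 and Q* = 334.
With the tax collected from suppliers, supply shifts: Qs = 4.5(P − 12) + 158.5.
New equilibrium: buyers pay £46.2, suppliers receive £34.2, Q = 312.4. (Wedge: Pb − Ps = 12.)
Burden on buyers: £7.2; on suppliers: £4.8. (They sum to £12.)
The less price-elastic side of the market bears the larger share of a per-unit tax.

Buyers bear £7.2 per dose; suppliers bear £4.8 per dose.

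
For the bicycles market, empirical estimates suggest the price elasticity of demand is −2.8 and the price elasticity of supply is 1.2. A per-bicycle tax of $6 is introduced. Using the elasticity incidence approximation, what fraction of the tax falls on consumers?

Consumers' share ≈ 0.3.

Incidence ratio: consumers' share ≈ εs / (εs + |εd|) = 1.2 / (1.2 + 2.8) = 0.3.
Supply is the less elastic side, so consumers bear the smaller share.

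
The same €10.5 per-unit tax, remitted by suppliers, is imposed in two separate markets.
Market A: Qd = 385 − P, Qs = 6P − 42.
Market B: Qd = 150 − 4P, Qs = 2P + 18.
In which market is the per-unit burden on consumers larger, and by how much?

Market A: pre-tax P* = €61, Q* = 324; post-tax Q = 315; per-unit burden on consumers = €9.
Market B: pre-tax P* = €22, Q* = 62; post-tax Q = 48; per-unit burden on consumers = €3.5.
Difference: €9 vs €3.5 → market A is larger by €5.5.

Market A, by €5.5.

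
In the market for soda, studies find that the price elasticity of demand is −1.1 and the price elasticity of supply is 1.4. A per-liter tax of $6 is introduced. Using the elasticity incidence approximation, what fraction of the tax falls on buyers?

Incidence ratio: buyers' share ≈ εs / (εs + |εd|) = 1.4 / (1.4 + 1.1) = 0.56.
Supply is the more elastic side, so buyers bear the larger share.

Buyers' share ≈ 0.56.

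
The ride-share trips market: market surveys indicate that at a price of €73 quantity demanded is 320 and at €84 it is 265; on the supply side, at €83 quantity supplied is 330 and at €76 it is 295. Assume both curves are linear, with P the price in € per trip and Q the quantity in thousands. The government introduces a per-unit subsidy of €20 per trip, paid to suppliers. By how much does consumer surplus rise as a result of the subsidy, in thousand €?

Demand slope: (265 − 320)/(84 − 73) = -5, so Qd = 685 − 5P.
Supply slope: (295 − 330)/(76 − 83) = 5, so Qs = 5P − 85.
Without the subsidy, 685 − 5P = 5P − 85 gives 10P = 770, so P* = €77 and Q* = 300.
With a per-unit subsidy paid to suppliers, each receives P + 20 per unit sold, so supply becomes Qs = 5(P + 20) − 85.
New equilibrium: buyers pay €67, suppliers receive €87, Q = 350. (Wedge: Pb − Ps = −20.)
ΔCS is the trapezoid between Q = 350 and Q = 300 of height €10: ½ · (300 + 350) · 10 = €3250.

Consumer surplus rises by €3250 thousand.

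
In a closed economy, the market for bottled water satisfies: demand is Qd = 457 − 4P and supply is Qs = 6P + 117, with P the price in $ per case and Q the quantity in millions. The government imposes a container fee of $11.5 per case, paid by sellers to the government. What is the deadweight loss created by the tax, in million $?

Deadweight loss = $158.7 million.

Before the tax: set 457 − 4P = 6P + 117 → P* = $34, Q* = 321.
With the tax collected from sellers, supply shifts: Qs = 6(P − 11.5) + 117.
New equilibrium: buyers pay $40.9, sellers receive $29.4, Q = 293.4. (Wedge: Pb − Ps = 11.5.)
Quantity falls by |ΔQ| = |321 − 293.4| = 27.6.
DWL = ½ · t · |ΔQ| = ½ · 11.5 · 27.6 = $158.7.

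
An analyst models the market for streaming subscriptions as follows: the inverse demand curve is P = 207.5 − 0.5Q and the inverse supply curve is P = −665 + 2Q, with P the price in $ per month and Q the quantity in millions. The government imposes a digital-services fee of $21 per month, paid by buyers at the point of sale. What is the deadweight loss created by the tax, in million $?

Inverting to Q(P) form: Qd = 415 − 2P; Qs = 0.5P + 332.5.
Without the tax, 415 − 2P = 0.5P + 332.5 gives 2.5P = 82.5, so P* = $33 and Q* = 349.
With the tax collected from buyers, demand (in seller-price terms) shifts: Qd = 415 − 2(P + 21).
Solving gives Q = 340.6 with buyers paying $37.2 and sellers receiving $16.2 (the $21 wedge).
Quantity falls by |ΔQ| = |349 − 340.6| = 8.4.
DWL = ½ · t · |ΔQ| = ½ · 21 · 8.4 = $88.2.

Deadweight loss = $88.2 million.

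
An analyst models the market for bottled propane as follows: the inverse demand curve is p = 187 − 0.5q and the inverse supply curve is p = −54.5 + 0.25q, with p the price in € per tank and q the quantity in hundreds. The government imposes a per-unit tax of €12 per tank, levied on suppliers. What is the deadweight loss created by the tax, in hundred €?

Deadweight loss = €96 hundred.

Rewrite in direct form: qd = 374 − 2p and qs = 4p + 218.
Without the tax, 374 − 2p = 4p + 218 gives 6p = 156, so p* = €26 and q* = 322.
With the tax collected from suppliers, supply shifts: qs = 4(p − 12) + 218.
New equilibrium: buyers pay €34, suppliers receive €22, q = 306. (Wedge: pb − ps = 12.)
Quantity falls by |ΔQ| = |322 − 306| = 16.
DWL = ½ · t · |ΔQ| = ½ · 12 · 16 = €96.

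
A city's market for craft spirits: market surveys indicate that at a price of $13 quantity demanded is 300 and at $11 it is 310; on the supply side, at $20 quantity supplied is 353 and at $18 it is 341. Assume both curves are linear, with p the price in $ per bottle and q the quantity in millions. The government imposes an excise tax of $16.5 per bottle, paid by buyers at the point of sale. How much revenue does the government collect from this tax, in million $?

Tax revenue = $4290 million.

Demand slope: (310 − 300)/(11 − 13) = -5, so qd = 365 − 5p.
Supply slope: (341 − 353)/(18 − 20) = 6, so qs = 6p + 233.
Without the tax, 365 − 5p = 6p + 233 gives 11p = 132, so p* = $12 and q* = 305.
With the tax collected from buyers, demand (in seller-price terms) shifts: qd = 365 − 5(p + 16.5).
New equilibrium: buyers pay $21, producers receive $4.5, q = 260. (Wedge: pb − ps = 16.5.)
Revenue = t · Q = 16.5 · 260 = $4290.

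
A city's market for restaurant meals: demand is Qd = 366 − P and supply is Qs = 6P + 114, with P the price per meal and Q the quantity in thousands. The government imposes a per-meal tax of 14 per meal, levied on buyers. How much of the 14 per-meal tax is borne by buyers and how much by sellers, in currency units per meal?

Buyers bear 12 per meal; sellers bear 2 per meal.

Without the tax, 366 − P = 6P + 114 gives 7P = 252, so P* = 36 and Q* = 330.
With the tax collected from buyers, demand (in seller-price terms) shifts: Qd = 366 − (P + 14).
Solving gives Q = 318 with buyers paying 48 and sellers receiving 34 (the 14 wedge).
Burden on buyers: 12; on sellers: 2. (They sum to 14.)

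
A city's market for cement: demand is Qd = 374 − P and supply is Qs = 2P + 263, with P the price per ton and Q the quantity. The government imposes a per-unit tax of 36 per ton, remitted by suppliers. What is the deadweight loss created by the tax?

Before the tax: set 374 − P = 2P + 263 → P* = 37, Q* = 337.
With the tax collected from suppliers, supply shifts: Qs = 2(P − 36) + 263.
Solving gives Q = 313 with consumers paying 61 and suppliers receiving 25 (the 36 wedge).
Quantity falls by |ΔQ| = |337 − 313| = 24.
DWL = ½ · t · |ΔQ| = ½ · 36 · 24 = 432.

Deadweight loss = 432.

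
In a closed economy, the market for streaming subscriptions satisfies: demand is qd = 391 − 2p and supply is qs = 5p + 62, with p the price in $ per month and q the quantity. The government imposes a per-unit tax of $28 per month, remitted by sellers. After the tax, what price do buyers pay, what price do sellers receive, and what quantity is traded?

Before the tax: set 391 − 2p = 5p + 62 → p* = $47, q* = 297.
With the tax collected from sellers, supply shifts: qs = 5(p − 28) + 62.
Solving gives q = 257 with buyers paying $67 and sellers receiving $39 (the $28 wedge).
The less price-elastic side of the market bears the larger share of a per-unit tax.

Buyers pay $67; sellers receive $39; quantity = 257.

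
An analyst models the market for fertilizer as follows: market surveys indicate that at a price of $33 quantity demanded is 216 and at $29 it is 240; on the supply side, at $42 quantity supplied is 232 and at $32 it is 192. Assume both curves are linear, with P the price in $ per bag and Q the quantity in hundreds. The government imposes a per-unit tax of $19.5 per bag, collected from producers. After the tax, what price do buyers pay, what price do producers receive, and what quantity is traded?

Demand slope: (240 − 216)/(29 − 33) = -6, so Qd = 414 − 6P.
Supply slope: (192 − 232)/(32 − 42) = 4, so Qs = 4P + 64.
Without the tax, 414 − 6P = 4P + 64 gives 10P = 350, so P* = $35 and Q* = 204.
With the tax collected from producers, supply shifts: Qs = 4(P − 19.5) + 64.
New equilibrium: buyers pay $42.8, producers receive $23.3, Q = 157.2. (Wedge: Pb − Ps = 19.5.)

Buyers pay $42.8; producers receive $23.3; quantity = 157.2.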